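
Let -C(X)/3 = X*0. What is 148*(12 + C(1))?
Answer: 1776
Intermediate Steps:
C(X) = 0 (C(X) = -3*X*0 = -3*0 = 0)
148*(12 + C(1)) = 148*(12 + 0) = 148*12 = 1776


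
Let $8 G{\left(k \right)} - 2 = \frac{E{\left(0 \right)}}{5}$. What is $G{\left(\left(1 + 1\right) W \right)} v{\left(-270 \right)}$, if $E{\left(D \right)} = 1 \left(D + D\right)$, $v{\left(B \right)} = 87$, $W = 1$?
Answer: $\frac{87}{4} \approx 21.75$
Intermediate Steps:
$E{\left(D \right)} = 2 D$ ($E{\left(D \right)} = 1 \cdot 2 D = 2 D$)
$G{\left(k \right)} = \frac{1}{4}$ ($G{\left(k \right)} = \frac{1}{4} + \frac{2 \cdot 0 \cdot \frac{1}{5}}{8} = \frac{1}{4} + \frac{0 \cdot \frac{1}{5}}{8} = \frac{1}{4} + \frac{1}{8} \cdot 0 = \frac{1}{4} + 0 = \frac{1}{4}$)
$G{\left(\left(1 + 1\right) W \right)} v{\left(-270 \right)} = \frac{1}{4} \cdot 87 = \frac{87}{4}$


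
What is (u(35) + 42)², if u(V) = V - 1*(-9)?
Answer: 7396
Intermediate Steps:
u(V) = 9 + V (u(V) = V + 9 = 9 + V)
(u(35) + 42)² = ((9 + 35) + 42)² = (44 + 42)² = 86² = 7396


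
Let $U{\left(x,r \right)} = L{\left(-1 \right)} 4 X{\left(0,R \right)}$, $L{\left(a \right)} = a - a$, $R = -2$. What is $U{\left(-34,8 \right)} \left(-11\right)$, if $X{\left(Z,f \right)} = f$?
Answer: $0$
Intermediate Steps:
$L{\left(a \right)} = 0$
$U{\left(x,r \right)} = 0$ ($U{\left(x,r \right)} = 0 \cdot 4 \left(-2\right) = 0 \left(-2\right) = 0$)
$U{\left(-34,8 \right)} \left(-11\right) = 0 \left(-11\right) = 0$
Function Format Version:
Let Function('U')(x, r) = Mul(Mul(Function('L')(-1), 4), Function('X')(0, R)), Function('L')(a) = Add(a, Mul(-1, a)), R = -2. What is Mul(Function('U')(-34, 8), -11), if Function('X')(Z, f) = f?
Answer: 0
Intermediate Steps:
Function('L')(a) = 0
Function('U')(x, r) = 0 (Function('U')(x, r) = Mul(Mul(0, 4), -2) = Mul(0, -2) = 0)
Mul(Function('U')(-34, 8), -11) = Mul(0, -11) = 0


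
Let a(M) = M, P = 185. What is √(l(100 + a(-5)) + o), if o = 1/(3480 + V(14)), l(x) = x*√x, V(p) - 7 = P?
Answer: √(102 + 35581680*√95)/612 ≈ 30.429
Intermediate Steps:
V(p) = 192 (V(p) = 7 + 185 = 192)
l(x) = x^(3/2)
o = 1/3672 (o = 1/(3480 + 192) = 1/3672 ≈ 0.00027233)
√(l(100 + a(-5)) + o) = √((100 - 5)^(3/2) + 1/3672) = √(95^(3/2) + 1/3672) = √(95*√95 + 1/3672) = √(1/3672 + 95*√95)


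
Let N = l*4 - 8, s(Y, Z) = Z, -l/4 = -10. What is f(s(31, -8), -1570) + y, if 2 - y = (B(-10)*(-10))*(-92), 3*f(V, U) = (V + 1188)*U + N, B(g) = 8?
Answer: -1874522/3 ≈ -6.2484e+5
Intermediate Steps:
l = 40 (l = -4*(-10) = 40)
N = 152 (N = 40*4 - 8 = 160 - 8 = 152)
f(V, U) = 152/3 + U*(1188 + V)/3 (f(V, U) = ((V + 1188)*U + 152)/3 = ((1188 + V)*U + 152)/3 = (U*(1188 + V) + 152)/3 = (152 + U*(1188 + V))/3 = 152/3 + U*(1188 + V)/3)
y = -7358 (y = 2 - 8*(-10)*(-92) = 2 - (-80)*(-92) = 2 - 1*7360 = 2 - 7360 = -7358)
f(s(31, -8), -1570) + y = (152/3 + 396*(-1570) + (⅓)*(-1570)*(-8)) - 7358 = (152/3 - 621720 + 12560/3) - 7358 = -1852448/3 - 7358 = -1874522/3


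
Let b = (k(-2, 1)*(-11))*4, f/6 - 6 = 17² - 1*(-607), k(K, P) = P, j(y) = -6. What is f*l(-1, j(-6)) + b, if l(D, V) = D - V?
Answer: 27016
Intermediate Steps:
f = 5412 (f = 36 + 6*(17² - 1*(-607)) = 36 + 6*(289 + 607) = 36 + 6*896 = 36 + 5376 = 5412)
b = -44 (b = (1*(-11))*4 = -11*4 = -44)
f*l(-1, j(-6)) + b = 5412*(-1 - 1*(-6)) - 44 = 5412*(-1 + 6) - 44 = 5412*5 - 44 = 27060 - 44 = 27016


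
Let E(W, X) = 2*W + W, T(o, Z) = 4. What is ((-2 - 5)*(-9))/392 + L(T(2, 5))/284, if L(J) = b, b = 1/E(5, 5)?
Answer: 9599/59640 ≈ 0.16095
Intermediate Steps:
E(W, X) = 3*W
b = 1/15 (b = 1/(3*5) = 1/15 ≈ 0.066667)
L(J) = 1/15
((-2 - 5)*(-9))/392 + L(T(2, 5))/284 = ((-2 - 5)*(-9))/392 + (1/15)/284 = -7*(-9)*(1/392) + (1/15)*(1/284) = 63*(1/392) + 1/4260 = 9/56 + 1/4260 = 9599/59640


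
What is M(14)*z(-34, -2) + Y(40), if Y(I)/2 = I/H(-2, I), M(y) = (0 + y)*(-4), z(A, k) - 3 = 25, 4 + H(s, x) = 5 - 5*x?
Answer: -312112/199 ≈ -1568.4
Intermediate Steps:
H(s, x) = 1 - 5*x (H(s, x) = -4 + (5 - 5*x) = 1 - 5*x)
z(A, k) = 28 (z(A, k) = 3 + 25 = 28)
M(y) = -4*y (M(y) = y*(-4) = -4*y)
Y(I) = 2*I/(1 - 5*I) (Y(I) = 2*(I/(1 - 5*I)) = 2*I/(1 - 5*I))
M(14)*z(-34, -2) + Y(40) = -4*14*28 - 2*40/(-1 + 5*40) = -56*28 - 2*40/(-1 + 200) = -1568 - 2*40/199 = -1568 - 2*40*1/199 = -1568 - 80/199 = -312112/199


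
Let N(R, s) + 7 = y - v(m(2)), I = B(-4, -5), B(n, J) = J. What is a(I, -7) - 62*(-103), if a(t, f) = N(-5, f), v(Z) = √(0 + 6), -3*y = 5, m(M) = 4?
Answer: 19132/3 - √6 ≈ 6374.9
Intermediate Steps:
y = -5/3 (y = -⅓*5 = -5/3 ≈ -1.6667)
v(Z) = √6
I = -5
N(R, s) = -26/3 - √6 (N(R, s) = -7 + (-5/3 - √6) = -26/3 - √6)
a(t, f) = -26/3 - √6
a(I, -7) - 62*(-103) = (-26/3 - √6) - 62*(-103) = (-26/3 - √6) + 6386 = 19132/3 - √6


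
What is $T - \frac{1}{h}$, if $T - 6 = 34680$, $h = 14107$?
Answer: $\frac{489315401}{14107} \approx 34686.0$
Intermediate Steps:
$T = 34686$ ($T = 6 + 34680 = 34686$)
$T - \frac{1}{h} = 34686 - \frac{1}{14107} = \frac{489315401}{14107}$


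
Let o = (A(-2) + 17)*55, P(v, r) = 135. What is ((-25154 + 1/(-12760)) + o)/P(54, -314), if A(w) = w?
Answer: -103479347/574200 ≈ -180.21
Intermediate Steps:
o = 825 (o = (-2 + 17)*55 = 15*55 = 825)
((-25154 + 1/(-12760)) + o)/P(54, -314) = ((-25154 + 1/(-12760)) + 825)/135 = ((-25154 - 1/12760) + 825)*(1/135) = (-320965041/12760 + 825)*(1/135) = -310438041/12760*1/135 = -103479347/574200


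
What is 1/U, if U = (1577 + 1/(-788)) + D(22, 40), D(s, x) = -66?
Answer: 788/1190667 ≈ 0.00066181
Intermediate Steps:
U = 1190667/788 (U = (1577 + 1/(-788)) - 66 = (1577 - 1/788) - 66 = 1242675/788 - 66 = 1190667/788 ≈ 1511.0)
1/U = 1/(1190667/788) = 788/1190667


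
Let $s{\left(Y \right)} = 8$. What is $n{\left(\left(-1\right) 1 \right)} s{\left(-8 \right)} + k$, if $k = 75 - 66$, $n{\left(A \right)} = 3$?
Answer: $33$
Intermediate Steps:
$k = 9$ ($k = 75 - 66 = 9$)
$n{\left(\left(-1\right) 1 \right)} s{\left(-8 \right)} + k = 3 \cdot 8 + 9 = 24 + 9 = 33$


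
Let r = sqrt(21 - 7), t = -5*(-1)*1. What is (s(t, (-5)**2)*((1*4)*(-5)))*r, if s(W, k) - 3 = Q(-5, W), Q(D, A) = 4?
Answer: -140*sqrt(14) ≈ -523.83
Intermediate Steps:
t = 5 (t = 5*1 = 5)
s(W, k) = 7 (s(W, k) = 3 + 4 = 7)
r = sqrt(14) ≈ 3.7417
(s(t, (-5)**2)*((1*4)*(-5)))*r = (7*((1*4)*(-5)))*sqrt(14) = (7*(4*(-5)))*sqrt(14) = (7*(-20))*sqrt(14) = -140*sqrt(14)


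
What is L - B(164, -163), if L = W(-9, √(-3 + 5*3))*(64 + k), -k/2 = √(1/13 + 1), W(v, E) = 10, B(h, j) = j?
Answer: 803 - 20*√182/13 ≈ 782.25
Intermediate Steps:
k = -2*√182/13 (k = -2*√(1/13 + 1) = -2*√182/13 ≈ -2.0755)
L = 640 - 20*√182/13 (L = 10*(64 - 2*√182/13) = 640 - 20*√182/13 ≈ 619.25)
L - B(164, -163) = (640 - 20*√182/13) - 1*(-163) = (640 - 20*√182/13) + 163 = 803 - 20*√182/13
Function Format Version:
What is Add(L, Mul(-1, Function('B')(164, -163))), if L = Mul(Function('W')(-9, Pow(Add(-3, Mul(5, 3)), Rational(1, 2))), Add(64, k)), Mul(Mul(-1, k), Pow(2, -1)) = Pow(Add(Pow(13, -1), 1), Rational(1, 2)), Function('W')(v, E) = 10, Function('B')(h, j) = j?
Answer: Add(803, Mul(Rational(-20, 13), Pow(182, Rational(1, 2)))) ≈ 782.25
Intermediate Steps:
k = Mul(Rational(-2, 13), Pow(182, Rational(1, 2))) (k = Mul(-2, Pow(Add(Pow(13, -1), 1), Rational(1, 2))) = Mul(-2, Pow(Add(Rational(1, 13), 1), Rational(1, 2))) = Mul(-2, Pow(Rational(14, 13), Rational(1, 2))) = Mul(-2, Mul(Rational(1, 13), Pow(182, Rational(1, 2)))) = Mul(Rational(-2, 13), Pow(182, Rational(1, 2))) ≈ -2.0755)
L = Add(640, Mul(Rational(-20, 13), Pow(182, Rational(1, 2)))) (L = Mul(10, Add(64, Mul(Rational(-2, 13), Pow(182, Rational(1, 2))))) = Add(640, Mul(Rational(-20, 13), Pow(182, Rational(1, 2)))) ≈ 619.25)
Add(L, Mul(-1, Function('B')(164, -163))) = Add(Add(640, Mul(Rational(-20, 13), Pow(182, Rational(1, 2)))), Mul(-1, -163)) = Add(Add(640, Mul(Rational(-20, 13), Pow(182, Rational(1, 2)))), 163) = Add(803, Mul(Rational(-20, 13), Pow(182, Rational(1, 2))))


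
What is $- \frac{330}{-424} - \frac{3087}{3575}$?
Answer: $- \frac{64569}{757900} \approx -0.085195$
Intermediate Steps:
$- \frac{330}{-424} - \frac{3087}{3575} = \left(-330\right) \left(- \frac{1}{424}\right) - \frac{3087}{3575} = \frac{165}{212} - \frac{3087}{3575} = - \frac{64569}{757900}$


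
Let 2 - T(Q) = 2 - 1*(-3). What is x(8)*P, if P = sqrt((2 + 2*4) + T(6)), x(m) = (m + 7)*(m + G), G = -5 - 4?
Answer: -15*sqrt(7) ≈ -39.686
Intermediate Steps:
G = -9
T(Q) = -3 (T(Q) = 2 - (2 - 1*(-3)) = 2 - (2 + 3) = 2 - 1*5 = 2 - 5 = -3)
x(m) = (-9 + m)*(7 + m) (x(m) = (m + 7)*(m - 9) = (7 + m)*(-9 + m) = (-9 + m)*(7 + m))
P = sqrt(7) (P = sqrt((2 + 2*4) - 3) = sqrt((2 + 8) - 3) = sqrt(10 - 3) = sqrt(7) ≈ 2.6458)
x(8)*P = (-63 + 8**2 - 2*8)*sqrt(7) = (-63 + 64 - 16)*sqrt(7) = -15*sqrt(7)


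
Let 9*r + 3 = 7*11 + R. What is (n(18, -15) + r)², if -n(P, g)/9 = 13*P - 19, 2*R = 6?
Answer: 300606244/81 ≈ 3.7112e+6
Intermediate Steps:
R = 3 (R = (½)*6 = 3)
n(P, g) = 171 - 117*P (n(P, g) = -9*(13*P - 19) = -9*(-19 + 13*P) = 171 - 117*P)
r = 77/9 (r = -⅓ + (7*11 + 3)/9 = -⅓ + (77 + 3)/9 = -⅓ + (⅑)*80 = -⅓ + 80/9 = 77/9 ≈ 8.5556)
(n(18, -15) + r)² = ((171 - 117*18) + 77/9)² = ((171 - 2106) + 77/9)² = (-1935 + 77/9)² = (-17338/9)² = 300606244/81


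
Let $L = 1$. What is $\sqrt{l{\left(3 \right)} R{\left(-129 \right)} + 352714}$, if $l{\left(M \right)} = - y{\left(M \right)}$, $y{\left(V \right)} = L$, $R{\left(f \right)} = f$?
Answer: $23 \sqrt{667} \approx 594.01$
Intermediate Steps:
$y{\left(V \right)} = 1$
$l{\left(M \right)} = -1$ ($l{\left(M \right)} = \left(-1\right) 1 = -1$)
$\sqrt{l{\left(3 \right)} R{\left(-129 \right)} + 352714} = \sqrt{\left(-1\right) \left(-129\right) + 352714} = \sqrt{129 + 352714} = \sqrt{352843} = 23 \sqrt{667}$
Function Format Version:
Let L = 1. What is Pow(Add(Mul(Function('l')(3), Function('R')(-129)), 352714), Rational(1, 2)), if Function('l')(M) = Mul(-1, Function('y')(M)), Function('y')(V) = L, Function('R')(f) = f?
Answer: Mul(23, Pow(667, Rational(1, 2))) ≈ 594.01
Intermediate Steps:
Function('y')(V) = 1
Function('l')(M) = -1 (Function('l')(M) = Mul(-1, 1) = -1)
Pow(Add(Mul(Function('l')(3), Function('R')(-129)), 352714), Rational(1, 2)) = Pow(Add(Mul(-1, -129), 352714), Rational(1, 2)) = Pow(Add(129, 352714), Rational(1, 2)) = Pow(352843, Rational(1, 2)) = Mul(23, Pow(667, Rational(1, 2)))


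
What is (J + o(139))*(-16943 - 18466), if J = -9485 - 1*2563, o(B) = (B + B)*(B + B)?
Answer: -2309941524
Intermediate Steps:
o(B) = 4*B**2 (o(B) = (2*B)*(2*B) = 4*B**2)
J = -12048 (J = -9485 - 2563 = -12048)
(J + o(139))*(-16943 - 18466) = (-12048 + 4*139**2)*(-16943 - 18466) = (-12048 + 4*19321)*(-35409) = (-12048 + 77284)*(-35409) = 65236*(-35409) = -2309941524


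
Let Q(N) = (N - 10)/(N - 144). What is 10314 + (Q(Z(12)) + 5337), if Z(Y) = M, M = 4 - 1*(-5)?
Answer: 2112886/135 ≈ 15651.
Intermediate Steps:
M = 9 (M = 4 + 5 = 9)
Z(Y) = 9
Q(N) = (-10 + N)/(-144 + N)
10314 + (Q(Z(12)) + 5337) = 10314 + ((-10 + 9)/(-144 + 9) + 5337) = 10314 + (-1/(-135) + 5337) = 10314 + (-1/135*(-1) + 5337) = 10314 + (1/135 + 5337) = 10314 + 720496/135 = 2112886/135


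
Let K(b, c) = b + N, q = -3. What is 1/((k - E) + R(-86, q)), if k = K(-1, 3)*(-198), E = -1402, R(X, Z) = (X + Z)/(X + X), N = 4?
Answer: 172/139065 ≈ 0.0012368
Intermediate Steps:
K(b, c) = 4 + b (K(b, c) = b + 4 = 4 + b)
R(X, Z) = (X + Z)/(2*X) (R(X, Z) = (X + Z)/((2*X)) = (X + Z)*(1/(2*X)) = (X + Z)/(2*X))
k = -594 (k = (4 - 1)*(-198) = 3*(-198) = -594)
1/((k - E) + R(-86, q)) = 1/((-594 - 1*(-1402)) + (1/2)*(-86 - 3)/(-86)) = 1/((-594 + 1402) + (1/2)*(-1/86)*(-89)) = 1/(808 + 89/172) = 1/(139065/172) = 172/139065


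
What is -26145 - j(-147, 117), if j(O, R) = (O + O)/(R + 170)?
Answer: -1071903/41 ≈ -26144.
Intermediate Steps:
j(O, R) = 2*O/(170 + R) (j(O, R) = (2*O)/(170 + R) = 2*O/(170 + R))
-26145 - j(-147, 117) = -26145 - 2*(-147)/(170 + 117) = -26145 - 2*(-147)/287 = -26145 - 1*(-42/41) = -26145 + 42/41 = -1071903/41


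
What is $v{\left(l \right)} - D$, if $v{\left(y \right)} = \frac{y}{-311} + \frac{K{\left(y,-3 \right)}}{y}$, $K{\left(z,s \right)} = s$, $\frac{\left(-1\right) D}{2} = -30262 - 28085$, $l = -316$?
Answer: $- \frac{11468118755}{98276} \approx -1.1669 \cdot 10^{5}$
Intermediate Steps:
$D = 116694$ ($D = - 2 \left(-30262 - 28085\right) = \left(-2\right) \left(-58347\right) = 116694$)
$v{\left(y \right)} = - \frac{3}{y} - \frac{y}{311}$ ($v{\left(y \right)} = \frac{y}{-311} - \frac{3}{y} = y \left(- \frac{1}{311}\right) - \frac{3}{y} = - \frac{y}{311} - \frac{3}{y} = - \frac{3}{y} - \frac{y}{311}$)
$v{\left(l \right)} - D = \left(- \frac{3}{-316} - - \frac{316}{311}\right) - 116694 = \left(\left(-3\right) \left(- \frac{1}{316}\right) + \frac{316}{311}\right) - 116694 = \left(\frac{3}{316} + \frac{316}{311}\right) - 116694 = \frac{100789}{98276} - 116694 = - \frac{11468118755}{98276}$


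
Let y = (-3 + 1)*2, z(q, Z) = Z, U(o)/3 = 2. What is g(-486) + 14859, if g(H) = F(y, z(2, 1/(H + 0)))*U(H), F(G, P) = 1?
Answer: 14865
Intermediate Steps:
U(o) = 6 (U(o) = 3*2 = 6)
y = -4 (y = -2*2 = -4)
g(H) = 6 (g(H) = 1*6 = 6)
g(-486) + 14859 = 6 + 14859 = 14865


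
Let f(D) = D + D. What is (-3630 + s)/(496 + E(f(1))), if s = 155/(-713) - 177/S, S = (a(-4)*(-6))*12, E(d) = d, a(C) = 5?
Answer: -10018043/1374480 ≈ -7.2886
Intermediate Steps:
f(D) = 2*D
S = -360 (S = (5*(-6))*12 = -30*12 = -360)
s = 757/2760 (s = 155/(-713) - 177/(-360) = 155*(-1/713) - 177*(-1/360) = -5/23 + 59/120 = 757/2760 ≈ 0.27428)
(-3630 + s)/(496 + E(f(1))) = (-3630 + 757/2760)/(496 + 2*1) = -10018043/(2760*(496 + 2)) = -10018043/2760/498 = -10018043/2760*1/498 = -10018043/1374480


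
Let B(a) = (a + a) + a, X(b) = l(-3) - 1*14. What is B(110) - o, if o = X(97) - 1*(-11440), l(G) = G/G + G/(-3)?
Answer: -11098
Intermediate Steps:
l(G) = 1 - G/3 (l(G) = 1 + G*(-⅓) = 1 - G/3)
X(b) = -12 (X(b) = (1 - ⅓*(-3)) - 1*14 = (1 + 1) - 14 = 2 - 14 = -12)
B(a) = 3*a (B(a) = 2*a + a = 3*a)
o = 11428 (o = -12 - 1*(-11440) = -12 + 11440 = 11428)
B(110) - o = 3*110 - 1*11428 = 330 - 11428 = -11098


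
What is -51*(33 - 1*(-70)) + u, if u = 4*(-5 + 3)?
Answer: -5261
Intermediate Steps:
u = -8 (u = 4*(-2) = -8)
-51*(33 - 1*(-70)) + u = -51*(33 - 1*(-70)) - 8 = -51*(33 + 70) - 8 = -51*103 - 8 = -5253 - 8 = -5261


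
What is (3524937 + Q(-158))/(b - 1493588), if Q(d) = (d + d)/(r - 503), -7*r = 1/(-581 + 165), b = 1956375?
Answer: 4094448467/537557745 ≈ 7.6168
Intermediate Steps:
r = 1/2912 (r = -1/(7*(-581 + 165)) = -⅐/(-416) = -⅐*(-1/416) = 1/2912 ≈ 0.00034341)
Q(d) = -5824*d/1464735 (Q(d) = (d + d)/(1/2912 - 503) = (2*d)/(-1464735/2912) = (2*d)*(-2912/1464735) = -5824*d/1464735)
(3524937 + Q(-158))/(b - 1493588) = (3524937 - 5824/1464735*(-158))/(1956375 - 1493588) = (3524937 + 920192/1464735)/462787 = (5163099516887/1464735)*(1/462787) = 4094448467/537557745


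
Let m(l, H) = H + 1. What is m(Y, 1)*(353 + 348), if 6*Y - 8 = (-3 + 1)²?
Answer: 1402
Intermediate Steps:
Y = 2 (Y = 4/3 + (-3 + 1)²/6 = 4/3 + (⅙)*(-2)² = 4/3 + (⅙)*4 = 4/3 + ⅔ = 2)
m(l, H) = 1 + H
m(Y, 1)*(353 + 348) = (1 + 1)*(353 + 348) = 2*701 = 1402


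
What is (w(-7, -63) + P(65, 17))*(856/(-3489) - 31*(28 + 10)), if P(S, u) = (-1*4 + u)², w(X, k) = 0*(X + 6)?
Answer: -694741762/3489 ≈ -1.9912e+5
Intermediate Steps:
w(X, k) = 0 (w(X, k) = 0*(6 + X) = 0)
P(S, u) = (-4 + u)²
(w(-7, -63) + P(65, 17))*(856/(-3489) - 31*(28 + 10)) = (0 + (-4 + 17)²)*(856/(-3489) - 31*(28 + 10)) = (0 + 13²)*(856*(-1/3489) - 31*38) = (0 + 169)*(-856/3489 - 1178) = 169*(-4110898/3489) = -694741762/3489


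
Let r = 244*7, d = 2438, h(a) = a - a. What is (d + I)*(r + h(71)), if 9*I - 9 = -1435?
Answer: 35041328/9 ≈ 3.8935e+6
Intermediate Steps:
h(a) = 0
I = -1426/9 (I = 1 + (⅑)*(-1435) = 1 - 1435/9 = -1426/9 ≈ -158.44)
r = 1708
(d + I)*(r + h(71)) = (2438 - 1426/9)*(1708 + 0) = (20516/9)*1708 = 35041328/9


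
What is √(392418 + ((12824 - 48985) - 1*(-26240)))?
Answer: √382497 ≈ 618.46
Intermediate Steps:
√(392418 + ((12824 - 48985) - 1*(-26240))) = √(392418 + (-36161 + 26240)) = √(392418 - 9921) = √382497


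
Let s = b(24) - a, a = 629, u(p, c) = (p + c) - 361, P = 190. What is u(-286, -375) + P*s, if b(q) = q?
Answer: -115972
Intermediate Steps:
u(p, c) = -361 + c + p (u(p, c) = (c + p) - 361 = -361 + c + p)
s = -605 (s = 24 - 1*629 = 24 - 629 = -605)
u(-286, -375) + P*s = (-361 - 375 - 286) + 190*(-605) = -1022 - 114950 = -115972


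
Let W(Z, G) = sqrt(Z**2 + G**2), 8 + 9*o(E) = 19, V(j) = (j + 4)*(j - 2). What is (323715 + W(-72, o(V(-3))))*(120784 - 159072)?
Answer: -12394399920 - 191440*sqrt(16801)/9 ≈ -1.2397e+10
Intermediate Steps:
V(j) = (-2 + j)*(4 + j) (V(j) = (4 + j)*(-2 + j) = (-2 + j)*(4 + j))
o(E) = 11/9 (o(E) = -8/9 + (1/9)*19 = -8/9 + 19/9 = 11/9)
W(Z, G) = sqrt(G**2 + Z**2)
(323715 + W(-72, o(V(-3))))*(120784 - 159072) = (323715 + sqrt((11/9)**2 + (-72)**2))*(120784 - 159072) = (323715 + sqrt(121/81 + 5184))*(-38288) = (323715 + sqrt(420025/81))*(-38288) = (323715 + 5*sqrt(16801)/9)*(-38288) = -12394399920 - 191440*sqrt(16801)/9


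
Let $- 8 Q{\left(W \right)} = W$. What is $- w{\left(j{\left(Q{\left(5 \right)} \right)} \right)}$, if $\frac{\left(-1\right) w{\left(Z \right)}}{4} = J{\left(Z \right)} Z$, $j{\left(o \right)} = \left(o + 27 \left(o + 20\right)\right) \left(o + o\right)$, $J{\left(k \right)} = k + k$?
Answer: $\frac{27300625}{8} \approx 3.4126 \cdot 10^{6}$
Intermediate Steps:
$Q{\left(W \right)} = - \frac{W}{8}$
$J{\left(k \right)} = 2 k$
$j{\left(o \right)} = 2 o \left(540 + 28 o\right)$ ($j{\left(o \right)} = \left(o + 27 \left(20 + o\right)\right) 2 o = \left(o + \left(540 + 27 o\right)\right) 2 o = \left(540 + 28 o\right) 2 o = 2 o \left(540 + 28 o\right)$)
$w{\left(Z \right)} = - 8 Z^{2}$ ($w{\left(Z \right)} = - 4 \cdot 2 Z Z = - 4 \cdot 2 Z^{2} = - 8 Z^{2}$)
$- w{\left(j{\left(Q{\left(5 \right)} \right)} \right)} = - \left(-8\right) \left(8 \left(\left(- \frac{1}{8}\right) 5\right) \left(135 + 7 \left(\left(- \frac{1}{8}\right) 5\right)\right)\right)^{2} = - \left(-8\right) \left(8 \left(- \frac{5}{8}\right) \left(135 + 7 \left(- \frac{5}{8}\right)\right)\right)^{2} = - \left(-8\right) \left(8 \left(- \frac{5}{8}\right) \left(135 - \frac{35}{8}\right)\right)^{2} = - \left(-8\right) \left(8 \left(- \frac{5}{8}\right) \frac{1045}{8}\right)^{2} = - \left(-8\right) \left(- \frac{5225}{8}\right)^{2} = - \frac{\left(-8\right) 27300625}{64} = \left(-1\right) \left(- \frac{27300625}{8}\right) = \frac{27300625}{8}$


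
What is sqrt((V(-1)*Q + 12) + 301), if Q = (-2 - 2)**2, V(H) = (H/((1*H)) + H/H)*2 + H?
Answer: 19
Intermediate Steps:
V(H) = 4 + H (V(H) = (H/H + 1)*2 + H = (1 + 1)*2 + H = 2*2 + H = 4 + H)
Q = 16 (Q = (-4)**2 = 16)
sqrt((V(-1)*Q + 12) + 301) = sqrt(((4 - 1)*16 + 12) + 301) = sqrt((3*16 + 12) + 301) = sqrt((48 + 12) + 301) = sqrt(60 + 301) = sqrt(361) = 19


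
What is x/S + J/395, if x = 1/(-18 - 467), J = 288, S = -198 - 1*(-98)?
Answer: 2793679/3831500 ≈ 0.72913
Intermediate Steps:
S = -100 (S = -198 + 98 = -100)
x = -1/485 (x = 1/(-485) = -1/485 ≈ -0.0020619)
x/S + J/395 = -1/485/(-100) + 288/395 = -1/485*(-1/100) + 288*(1/395) = 1/48500 + 288/395 = 2793679/3831500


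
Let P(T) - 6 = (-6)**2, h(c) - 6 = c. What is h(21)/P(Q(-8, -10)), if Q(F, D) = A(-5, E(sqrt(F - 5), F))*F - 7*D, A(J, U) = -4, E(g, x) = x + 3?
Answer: 9/14 ≈ 0.64286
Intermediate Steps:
h(c) = 6 + c
E(g, x) = 3 + x
Q(F, D) = -7*D - 4*F (Q(F, D) = -4*F - 7*D = -7*D - 4*F)
P(T) = 42 (P(T) = 6 + (-6)**2 = 6 + 36 = 42)
h(21)/P(Q(-8, -10)) = (6 + 21)/42 = 27*(1/42) = 9/14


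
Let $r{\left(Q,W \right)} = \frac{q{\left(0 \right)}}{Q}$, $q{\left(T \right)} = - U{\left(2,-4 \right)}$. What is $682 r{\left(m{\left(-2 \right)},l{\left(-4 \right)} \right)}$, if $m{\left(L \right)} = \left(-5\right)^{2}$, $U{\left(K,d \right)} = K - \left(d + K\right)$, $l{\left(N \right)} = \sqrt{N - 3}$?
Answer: $- \frac{2728}{25} \approx -109.12$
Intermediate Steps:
$l{\left(N \right)} = \sqrt{-3 + N}$
$U{\left(K,d \right)} = - d$ ($U{\left(K,d \right)} = K - \left(K + d\right) = - d$)
$m{\left(L \right)} = 25$
$q{\left(T \right)} = -4$ ($q{\left(T \right)} = - \left(-1\right) \left(-4\right) = \left(-1\right) 4 = -4$)
$r{\left(Q,W \right)} = - \frac{4}{Q}$
$682 r{\left(m{\left(-2 \right)},l{\left(-4 \right)} \right)} = 682 \left(- \frac{4}{25}\right) = - \frac{2728}{25}$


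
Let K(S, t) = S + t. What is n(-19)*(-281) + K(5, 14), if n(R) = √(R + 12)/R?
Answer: 19 + 281*I*√7/19 ≈ 19.0 + 39.129*I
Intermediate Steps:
n(R) = √(12 + R)/R
n(-19)*(-281) + K(5, 14) = (√(12 - 19)/(-19))*(-281) + (5 + 14) = -I*√7/19*(-281) + 19 = 281*I*√7/19 + 19 = 19 + 281*I*√7/19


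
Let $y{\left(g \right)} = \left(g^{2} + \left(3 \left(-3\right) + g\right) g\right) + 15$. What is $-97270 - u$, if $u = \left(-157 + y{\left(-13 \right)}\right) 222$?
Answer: $-166756$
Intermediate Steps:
$y{\left(g \right)} = 15 + g^{2} + g \left(-9 + g\right)$ ($y{\left(g \right)} = \left(g^{2} + \left(-9 + g\right) g\right) + 15 = \left(g^{2} + g \left(-9 + g\right)\right) + 15 = 15 + g^{2} + g \left(-9 + g\right)$)
$u = 69486$ ($u = \left(-157 + \left(15 - -117 + 2 \left(-13\right)^{2}\right)\right) 222 = \left(-157 + \left(15 + 117 + 2 \cdot 169\right)\right) 222 = \left(-157 + \left(15 + 117 + 338\right)\right) 222 = \left(-157 + 470\right) 222 = 313 \cdot 222 = 69486$)
$-97270 - u = -97270 - 69486 = -166756$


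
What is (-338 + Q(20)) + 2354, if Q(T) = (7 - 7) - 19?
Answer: 1997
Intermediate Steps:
Q(T) = -19 (Q(T) = 0 - 19 = -19)
(-338 + Q(20)) + 2354 = (-338 - 19) + 2354 = -357 + 2354 = 1997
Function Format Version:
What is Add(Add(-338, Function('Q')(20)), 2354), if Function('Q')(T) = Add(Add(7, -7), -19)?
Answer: 1997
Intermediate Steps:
Function('Q')(T) = -19 (Function('Q')(T) = Add(0, -19) = -19)
Add(Add(-338, Function('Q')(20)), 2354) = Add(Add(-338, -19), 2354) = Add(-357, 2354) = 1997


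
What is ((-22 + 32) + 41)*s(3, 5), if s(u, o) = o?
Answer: 255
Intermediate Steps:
((-22 + 32) + 41)*s(3, 5) = ((-22 + 32) + 41)*5 = (10 + 41)*5 = 51*5 = 255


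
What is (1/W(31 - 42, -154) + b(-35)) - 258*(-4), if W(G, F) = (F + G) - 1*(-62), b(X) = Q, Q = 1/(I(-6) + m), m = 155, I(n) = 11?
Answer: 17645073/17098 ≈ 1032.0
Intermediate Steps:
Q = 1/166 (Q = 1/(11 + 155) = 1/166 ≈ 0.0060241)
b(X) = 1/166
W(G, F) = 62 + F + G (W(G, F) = (F + G) + 62 = 62 + F + G)
(1/W(31 - 42, -154) + b(-35)) - 258*(-4) = (1/(62 - 154 + (31 - 42)) + 1/166) - 258*(-4) = (1/(62 - 154 - 11) + 1/166) + 1032 = (1/(-103) + 1/166) + 1032 = (-1/103 + 1/166) + 1032 = -63/17098 + 1032 = 17645073/17098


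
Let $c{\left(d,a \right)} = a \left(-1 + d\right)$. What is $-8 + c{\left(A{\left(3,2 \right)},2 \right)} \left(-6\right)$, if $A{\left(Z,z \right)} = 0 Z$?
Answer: $4$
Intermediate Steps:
$A{\left(Z,z \right)} = 0$
$-8 + c{\left(A{\left(3,2 \right)},2 \right)} \left(-6\right) = -8 + 2 \left(-1 + 0\right) \left(-6\right) = -8 + 2 \left(-1\right) \left(-6\right) = -8 - -12 = -8 + 12 = 4$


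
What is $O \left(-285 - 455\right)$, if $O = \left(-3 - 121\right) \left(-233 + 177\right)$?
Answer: $-5138560$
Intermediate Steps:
$O = 6944$ ($O = \left(-124\right) \left(-56\right) = 6944$)
$O \left(-285 - 455\right) = 6944 \left(-285 - 455\right) = 6944 \left(-740\right) = -5138560$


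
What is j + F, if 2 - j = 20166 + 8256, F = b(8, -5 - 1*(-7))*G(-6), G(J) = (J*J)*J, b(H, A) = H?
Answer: -30148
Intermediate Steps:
G(J) = J³ (G(J) = J²*J = J³)
F = -1728 (F = 8*(-6)³ = 8*(-216) = -1728)
j = -28420 (j = 2 - (20166 + 8256) = 2 - 1*28422 = 2 - 28422 = -28420)
j + F = -28420 - 1728 = -30148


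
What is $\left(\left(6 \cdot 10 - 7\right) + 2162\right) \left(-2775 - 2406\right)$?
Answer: $-11475915$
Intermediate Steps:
$\left(\left(6 \cdot 10 - 7\right) + 2162\right) \left(-2775 - 2406\right) = \left(\left(60 - 7\right) + 2162\right) \left(-5181\right) = \left(53 + 2162\right) \left(-5181\right) = 2215 \left(-5181\right) = -11475915$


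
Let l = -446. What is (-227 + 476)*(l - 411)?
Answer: -213393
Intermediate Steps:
(-227 + 476)*(l - 411) = (-227 + 476)*(-446 - 411) = 249*(-857) = -213393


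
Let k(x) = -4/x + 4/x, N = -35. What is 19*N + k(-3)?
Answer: -665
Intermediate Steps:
k(x) = 0
19*N + k(-3) = 19*(-35) + 0 = -665 + 0 = -665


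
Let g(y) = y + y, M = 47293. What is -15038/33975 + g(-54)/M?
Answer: -714861434/1606779675 ≈ -0.44490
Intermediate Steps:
g(y) = 2*y
-15038/33975 + g(-54)/M = -15038/33975 + (2*(-54))/47293 = -15038*1/33975 - 108*1/47293 = -15038/33975 - 108/47293 = -714861434/1606779675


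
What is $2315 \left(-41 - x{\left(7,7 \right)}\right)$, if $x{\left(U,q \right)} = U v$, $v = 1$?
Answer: $-111120$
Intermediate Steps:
$x{\left(U,q \right)} = U$ ($x{\left(U,q \right)} = U 1 = U$)
$2315 \left(-41 - x{\left(7,7 \right)}\right) = 2315 \left(-41 - 7\right) = 2315 \left(-48\right) = -111120$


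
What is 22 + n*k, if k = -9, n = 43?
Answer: -365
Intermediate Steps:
22 + n*k = 22 + 43*(-9) = 22 - 387 = -365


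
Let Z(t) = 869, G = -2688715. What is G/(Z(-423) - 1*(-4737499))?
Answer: -2688715/4738368 ≈ -0.56743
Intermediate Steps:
G/(Z(-423) - 1*(-4737499)) = -2688715/(869 - 1*(-4737499)) = -2688715/(869 + 4737499) = -2688715/4738368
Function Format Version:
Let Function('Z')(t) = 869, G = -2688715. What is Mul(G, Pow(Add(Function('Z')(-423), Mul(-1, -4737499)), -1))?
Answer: Rational(-2688715, 4738368) ≈ -0.56743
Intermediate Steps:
Mul(G, Pow(Add(Function('Z')(-423), Mul(-1, -4737499)), -1)) = Mul(-2688715, Pow(Add(869, Mul(-1, -4737499)), -1)) = Mul(-2688715, Pow(Add(869, 4737499), -1)) = Mul(-2688715, Pow(4738368, -1)) = Mul(-2688715, Rational(1, 4738368)) = Rational(-2688715, 4738368)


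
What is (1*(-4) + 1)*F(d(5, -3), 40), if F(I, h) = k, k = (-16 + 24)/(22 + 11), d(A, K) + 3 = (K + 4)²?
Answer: -8/11 ≈ -0.72727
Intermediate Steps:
d(A, K) = -3 + (4 + K)² (d(A, K) = -3 + (K + 4)² = -3 + (4 + K)²)
k = 8/33 ≈ 0.24242
F(I, h) = 8/33
(1*(-4) + 1)*F(d(5, -3), 40) = (1*(-4) + 1)*(8/33) = (-4 + 1)*(8/33) = -3*8/33 = -8/11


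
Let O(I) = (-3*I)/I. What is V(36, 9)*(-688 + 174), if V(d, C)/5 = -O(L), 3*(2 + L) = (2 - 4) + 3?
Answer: -7710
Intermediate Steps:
L = -5/3 (L = -2 + ((2 - 4) + 3)/3 = -2 + (-2 + 3)/3 = -2 + (⅓)*1 = -2 + ⅓ = -5/3 ≈ -1.6667)
O(I) = -3
V(d, C) = 15 (V(d, C) = 5*(-1*(-3)) = 5*3 = 15)
V(36, 9)*(-688 + 174) = 15*(-688 + 174) = 15*(-514) = -7710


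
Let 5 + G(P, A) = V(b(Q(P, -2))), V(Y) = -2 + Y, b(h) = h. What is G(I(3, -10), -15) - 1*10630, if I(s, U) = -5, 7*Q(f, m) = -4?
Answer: -74463/7 ≈ -10638.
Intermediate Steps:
Q(f, m) = -4/7 (Q(f, m) = (⅐)*(-4) = -4/7)
G(P, A) = -53/7 (G(P, A) = -5 + (-2 - 4/7) = -5 - 18/7 = -53/7)
G(I(3, -10), -15) - 1*10630 = -53/7 - 1*10630 = -53/7 - 10630 = -74463/7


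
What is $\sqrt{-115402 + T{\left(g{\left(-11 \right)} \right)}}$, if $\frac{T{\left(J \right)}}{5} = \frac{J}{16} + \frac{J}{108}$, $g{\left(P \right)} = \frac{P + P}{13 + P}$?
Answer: $\frac{i \sqrt{149566107}}{36} \approx 339.71 i$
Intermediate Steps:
$g{\left(P \right)} = \frac{2 P}{13 + P}$
$T{\left(J \right)} = \frac{155 J}{432}$ ($T{\left(J \right)} = 5 \left(\frac{J}{16} + \frac{J}{108}\right) = 5 \frac{31 J}{432} = \frac{155 J}{432}$)
$\sqrt{-115402 + T{\left(g{\left(-11 \right)} \right)}} = \sqrt{-115402 + \frac{155 \cdot 2 \left(-11\right) \frac{1}{13 - 11}}{432}} = \sqrt{-115402 + \frac{155 \cdot 2 \left(-11\right) \frac{1}{2}}{432}} = \sqrt{-115402 + \frac{155}{432} \left(-11\right)} = \sqrt{-115402 - \frac{1705}{432}} = \sqrt{- \frac{49855369}{432}} = \frac{i \sqrt{149566107}}{36}$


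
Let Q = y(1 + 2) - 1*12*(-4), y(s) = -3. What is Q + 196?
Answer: 241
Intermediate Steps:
Q = 45 (Q = -3 - 1*12*(-4) = -3 - 12*(-4) = -3 + 48 = 45)
Q + 196 = 45 + 196 = 241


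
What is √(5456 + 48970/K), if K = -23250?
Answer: √1179268179/465 ≈ 73.850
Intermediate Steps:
√(5456 + 48970/K) = √(5456 + 48970/(-23250)) = √(5456 + 48970*(-1/23250)) = √(5456 - 4897/2325) = √(12680303/2325) = √1179268179/465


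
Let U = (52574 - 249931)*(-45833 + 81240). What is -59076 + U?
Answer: -6987878375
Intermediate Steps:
U = -6987819299 (U = -197357*35407 = -6987819299)
-59076 + U = -59076 - 6987819299 = -6987878375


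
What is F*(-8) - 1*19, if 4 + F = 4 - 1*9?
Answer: 53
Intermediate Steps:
F = -9 (F = -4 + (4 - 1*9) = -4 + (4 - 9) = -4 - 5 = -9)
F*(-8) - 1*19 = -9*(-8) - 1*19 = 72 - 19 = 53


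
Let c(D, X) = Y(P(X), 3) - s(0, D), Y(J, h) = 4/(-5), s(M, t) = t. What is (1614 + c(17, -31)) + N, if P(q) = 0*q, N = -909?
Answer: 3436/5 ≈ 687.20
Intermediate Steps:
P(q) = 0
Y(J, h) = -4/5 (Y(J, h) = 4*(-1/5) = -4/5)
c(D, X) = -4/5 - D
(1614 + c(17, -31)) + N = (1614 + (-4/5 - 1*17)) - 909 = (1614 + (-4/5 - 17)) - 909 = (1614 - 89/5) - 909 = 7981/5 - 909 = 3436/5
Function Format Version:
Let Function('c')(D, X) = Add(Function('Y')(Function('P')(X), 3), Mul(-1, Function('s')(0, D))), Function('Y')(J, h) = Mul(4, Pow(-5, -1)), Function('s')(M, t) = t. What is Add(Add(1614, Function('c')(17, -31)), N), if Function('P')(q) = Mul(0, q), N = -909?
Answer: Rational(3436, 5) ≈ 687.20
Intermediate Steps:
Function('P')(q) = 0
Function('Y')(J, h) = Rational(-4, 5) (Function('Y')(J, h) = Mul(4, Rational(-1, 5)) = Rational(-4, 5))
Function('c')(D, X) = Add(Rational(-4, 5), Mul(-1, D))
Add(Add(1614, Function('c')(17, -31)), N) = Add(Add(1614, Add(Rational(-4, 5), Mul(-1, 17))), -909) = Add(Add(1614, Add(Rational(-4, 5), -17)), -909) = Add(Add(1614, Rational(-89, 5)), -909) = Add(Rational(7981, 5), -909) = Rational(3436, 5)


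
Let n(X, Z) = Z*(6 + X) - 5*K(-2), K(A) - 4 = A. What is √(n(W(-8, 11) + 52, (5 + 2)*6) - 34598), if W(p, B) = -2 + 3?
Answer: 3*I*√3570 ≈ 179.25*I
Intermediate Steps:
W(p, B) = 1
K(A) = 4 + A
n(X, Z) = -10 + Z*(6 + X) (n(X, Z) = Z*(6 + X) - 5*(4 - 2) = Z*(6 + X) - 5*2 = Z*(6 + X) - 1*10 = Z*(6 + X) - 10 = -10 + Z*(6 + X))
√(n(W(-8, 11) + 52, (5 + 2)*6) - 34598) = √((-10 + 6*((5 + 2)*6) + (1 + 52)*((5 + 2)*6)) - 34598) = √((-10 + 6*(7*6) + 53*(7*6)) - 34598) = √((-10 + 6*42 + 53*42) - 34598) = √((-10 + 252 + 2226) - 34598) = √(2468 - 34598) = √(-32130) = 3*I*√3570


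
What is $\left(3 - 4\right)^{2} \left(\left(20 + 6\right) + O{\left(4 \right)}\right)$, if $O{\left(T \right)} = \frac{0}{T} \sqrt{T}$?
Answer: $26$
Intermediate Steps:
$O{\left(T \right)} = 0$ ($O{\left(T \right)} = 0 \sqrt{T} = 0$)
$\left(3 - 4\right)^{2} \left(\left(20 + 6\right) + O{\left(4 \right)}\right) = \left(3 - 4\right)^{2} \left(\left(20 + 6\right) + 0\right) = \left(-1\right)^{2} \left(26 + 0\right) = 1 \cdot 26 = 26$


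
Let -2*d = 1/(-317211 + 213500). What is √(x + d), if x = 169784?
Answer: √7304767475093278/207422 ≈ 412.05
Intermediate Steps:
d = 1/207422 (d = -1/(2*(-317211 + 213500)) = -½/(-103711) = -½*(-1/103711) = 1/207422 ≈ 4.8211e-6)
√(x + d) = √(169784 + 1/207422) = √(35216936849/207422) = √7304767475093278/207422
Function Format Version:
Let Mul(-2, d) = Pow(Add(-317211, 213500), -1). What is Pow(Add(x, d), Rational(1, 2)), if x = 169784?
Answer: Mul(Rational(1, 207422), Pow(7304767475093278, Rational(1, 2))) ≈ 412.05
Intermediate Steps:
d = Rational(1, 207422) (d = Mul(Rational(-1, 2), Pow(Add(-317211, 213500), -1)) = Mul(Rational(-1, 2), Pow(-103711, -1)) = Mul(Rational(-1, 2), Rational(-1, 103711)) = Rational(1, 207422) ≈ 4.8211e-6)
Pow(Add(x, d), Rational(1, 2)) = Pow(Add(169784, Rational(1, 207422)), Rational(1, 2)) = Pow(Rational(35216936849, 207422), Rational(1, 2)) = Mul(Rational(1, 207422), Pow(7304767475093278, Rational(1, 2)))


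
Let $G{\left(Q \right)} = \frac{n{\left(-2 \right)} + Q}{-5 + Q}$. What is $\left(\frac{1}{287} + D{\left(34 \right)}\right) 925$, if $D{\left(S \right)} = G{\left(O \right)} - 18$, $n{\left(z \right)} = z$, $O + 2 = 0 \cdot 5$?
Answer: $- \frac{4625925}{287} \approx -16118.0$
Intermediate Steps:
$O = -2$ ($O = -2 + 0 \cdot 5 = -2 + 0 = -2$)
$G{\left(Q \right)} = \frac{-2 + Q}{-5 + Q}$
$D{\left(S \right)} = - \frac{122}{7}$ ($D{\left(S \right)} = \frac{-2 - 2}{-5 - 2} - 18 = \frac{1}{-7} \left(-4\right) - 18 = \left(- \frac{1}{7}\right) \left(-4\right) - 18 = \frac{4}{7} - 18 = - \frac{122}{7}$)
$\left(\frac{1}{287} + D{\left(34 \right)}\right) 925 = \left(\frac{1}{287} - \frac{122}{7}\right) 925 = \left(- \frac{5001}{287}\right) 925 = - \frac{4625925}{287}$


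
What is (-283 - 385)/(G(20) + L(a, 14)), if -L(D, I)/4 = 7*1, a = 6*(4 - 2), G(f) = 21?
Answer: 668/7 ≈ 95.429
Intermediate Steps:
a = 12 (a = 6*2 = 12)
L(D, I) = -28
(-283 - 385)/(G(20) + L(a, 14)) = (-283 - 385)/(21 - 28) = -668/(-7) = -668*(-⅐) = 668/7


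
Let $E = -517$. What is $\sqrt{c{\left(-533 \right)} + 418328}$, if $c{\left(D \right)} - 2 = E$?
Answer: $11 \sqrt{3453} \approx 646.38$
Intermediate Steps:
$c{\left(D \right)} = -515$ ($c{\left(D \right)} = 2 - 517 = -515$)
$\sqrt{c{\left(-533 \right)} + 418328} = \sqrt{-515 + 418328} = \sqrt{417813} = 11 \sqrt{3453}$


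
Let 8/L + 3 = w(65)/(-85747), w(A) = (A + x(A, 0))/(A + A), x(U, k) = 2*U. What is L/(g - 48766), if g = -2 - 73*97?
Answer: 1371952/28733472765 ≈ 4.7748e-5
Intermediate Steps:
g = -7083 (g = -2 - 7081 = -7083)
w(A) = 3/2 (w(A) = (A + 2*A)/(A + A) = (3*A)/((2*A)) = (3*A)*(1/(2*A)) = 3/2)
L = -1371952/514485 (L = 8/(-3 + (3/2)/(-85747)) = 8/(-3 + (3/2)*(-1/85747)) = 8/(-3 - 3/171494) = 8/(-514485/171494) = 8*(-171494/514485) = -1371952/514485 ≈ -2.6667)
L/(g - 48766) = -1371952/(514485*(-7083 - 48766)) = -1371952/514485/(-55849) = -1371952/514485*(-1/55849) = 1371952/28733472765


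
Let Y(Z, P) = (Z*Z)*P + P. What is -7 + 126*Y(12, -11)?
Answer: -200977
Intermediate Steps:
Y(Z, P) = P + P*Z**2 (Y(Z, P) = Z**2*P + P = P*Z**2 + P = P + P*Z**2)
-7 + 126*Y(12, -11) = -7 + 126*(-11*(1 + 12**2)) = -7 + 126*(-11*(1 + 144)) = -7 + 126*(-11*145) = -7 + 126*(-1595) = -7 - 200970 = -200977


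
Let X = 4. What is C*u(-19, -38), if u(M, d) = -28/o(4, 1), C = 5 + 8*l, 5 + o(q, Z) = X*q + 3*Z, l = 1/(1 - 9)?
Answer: -8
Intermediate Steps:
l = -1/8 (l = 1/(-8) = -1/8 ≈ -0.12500)
o(q, Z) = -5 + 3*Z + 4*q (o(q, Z) = -5 + (4*q + 3*Z) = -5 + (3*Z + 4*q) = -5 + 3*Z + 4*q)
C = 4 (C = 5 + 8*(-1/8) = 5 - 1 = 4)
u(M, d) = -2 (u(M, d) = -28/(-5 + 3*1 + 4*4) = -28/(-5 + 3 + 16) = -28/14 = -28*1/14 = -2)
C*u(-19, -38) = 4*(-2) = -8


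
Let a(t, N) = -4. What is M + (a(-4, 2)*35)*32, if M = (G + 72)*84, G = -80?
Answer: -5152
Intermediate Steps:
M = -672 (M = (-80 + 72)*84 = -8*84 = -672)
M + (a(-4, 2)*35)*32 = -672 - 4*35*32 = -672 - 140*32 = -672 - 4480 = -5152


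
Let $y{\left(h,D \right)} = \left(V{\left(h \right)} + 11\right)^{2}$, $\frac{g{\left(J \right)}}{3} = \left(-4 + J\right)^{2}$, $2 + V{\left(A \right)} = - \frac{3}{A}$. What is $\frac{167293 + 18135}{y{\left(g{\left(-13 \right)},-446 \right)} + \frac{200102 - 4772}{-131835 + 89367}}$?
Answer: $\frac{109617920211064}{45128253845} \approx 2429.0$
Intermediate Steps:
$V{\left(A \right)} = -2 - \frac{3}{A}$
$g{\left(J \right)} = 3 \left(-4 + J\right)^{2}$
$y{\left(h,D \right)} = \left(9 - \frac{3}{h}\right)^{2}$ ($y{\left(h,D \right)} = \left(\left(-2 - \frac{3}{h}\right) + 11\right)^{2} = \left(9 - \frac{3}{h}\right)^{2}$)
$\frac{167293 + 18135}{y{\left(g{\left(-13 \right)},-446 \right)} + \frac{200102 - 4772}{-131835 + 89367}} = \frac{167293 + 18135}{\left(9 - \frac{3}{3 \left(-4 - 13\right)^{2}}\right)^{2} + \frac{200102 - 4772}{-131835 + 89367}} = \frac{185428}{\left(9 - \frac{3}{3 \left(-17\right)^{2}}\right)^{2} + \frac{195330}{-42468}} = \frac{185428}{\left(9 - \frac{3}{3 \cdot 289}\right)^{2} + 195330 \left(- \frac{1}{42468}\right)} = \frac{185428}{\left(9 - \frac{3}{867}\right)^{2} - \frac{32555}{7078}} = \frac{185428}{\left(9 - \frac{1}{289}\right)^{2} - \frac{32555}{7078}} = \frac{185428}{\left(\frac{2600}{289}\right)^{2} - \frac{32555}{7078}} = \frac{185428}{\frac{6760000}{83521} - \frac{32555}{7078}} = \frac{185428}{\frac{45128253845}{591161638}} = 185428 \cdot \frac{591161638}{45128253845} = \frac{109617920211064}{45128253845}$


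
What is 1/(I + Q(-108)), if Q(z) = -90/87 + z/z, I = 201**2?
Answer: 29/1171628 ≈ 2.4752e-5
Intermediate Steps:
I = 40401
Q(z) = -1/29 (Q(z) = -90*1/87 + 1 = -30/29 + 1 = -1/29)
1/(I + Q(-108)) = 1/(40401 - 1/29) = 1/(1171628/29) = 29/1171628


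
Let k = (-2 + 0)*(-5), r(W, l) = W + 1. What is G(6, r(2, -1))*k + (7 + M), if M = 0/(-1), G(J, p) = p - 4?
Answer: -3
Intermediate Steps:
r(W, l) = 1 + W
G(J, p) = -4 + p
k = 10 (k = -2*(-5) = 10)
M = 0 (M = 0*(-1) = 0)
G(6, r(2, -1))*k + (7 + M) = (-4 + (1 + 2))*10 + (7 + 0) = (-4 + 3)*10 + 7 = -1*10 + 7 = -10 + 7 = -3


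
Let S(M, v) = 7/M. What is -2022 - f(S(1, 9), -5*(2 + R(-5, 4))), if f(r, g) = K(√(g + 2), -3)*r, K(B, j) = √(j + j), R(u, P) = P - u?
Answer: -2022 - 7*I*√6 ≈ -2022.0 - 17.146*I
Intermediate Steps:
K(B, j) = √2*√j (K(B, j) = √(2*j) = √2*√j)
f(r, g) = I*r*√6 (f(r, g) = (√2*√(-3))*r = (√2*(I*√3))*r = (I*√6)*r = I*r*√6)
-2022 - f(S(1, 9), -5*(2 + R(-5, 4))) = -2022 - I*7/1*√6 = -2022 - I*7*1*√6 = -2022 - I*7*√6 = -2022 - 7*I*√6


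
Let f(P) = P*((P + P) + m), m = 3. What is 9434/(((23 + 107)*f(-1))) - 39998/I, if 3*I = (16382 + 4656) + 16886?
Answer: -93343559/1232530 ≈ -75.733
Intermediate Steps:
I = 37924/3 (I = ((16382 + 4656) + 16886)/3 = (21038 + 16886)/3 = (⅓)*37924 = 37924/3 ≈ 12641.)
f(P) = P*(3 + 2*P) (f(P) = P*((P + P) + 3) = P*(2*P + 3) = P*(3 + 2*P))
9434/(((23 + 107)*f(-1))) - 39998/I = 9434/(((23 + 107)*(-(3 + 2*(-1))))) - 39998/37924/3 = 9434/((130*(-(3 - 2)))) - 39998*3/37924 = 9434/((130*(-1*1))) - 59997/18962 = 9434/((130*(-1))) - 59997/18962 = 9434/(-130) - 59997/18962 = 9434*(-1/130) - 59997/18962 = -4717/65 - 59997/18962 = -93343559/1232530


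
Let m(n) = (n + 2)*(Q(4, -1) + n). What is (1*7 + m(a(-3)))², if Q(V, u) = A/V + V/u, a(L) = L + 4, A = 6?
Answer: 25/4 ≈ 6.2500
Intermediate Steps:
a(L) = 4 + L
Q(V, u) = 6/V + V/u
m(n) = (2 + n)*(-5/2 + n) (m(n) = (n + 2)*((6/4 + 4/(-1)) + n) = (2 + n)*((6*(¼) + 4*(-1)) + n) = (2 + n)*((3/2 - 4) + n) = (2 + n)*(-5/2 + n))
(1*7 + m(a(-3)))² = (1*7 + (-5 + (4 - 3)² - (4 - 3)/2))² = (7 + (-5 + 1² - ½*1))² = (7 + (-5 + 1 - ½))² = (7 - 9/2)² = (5/2)² = 25/4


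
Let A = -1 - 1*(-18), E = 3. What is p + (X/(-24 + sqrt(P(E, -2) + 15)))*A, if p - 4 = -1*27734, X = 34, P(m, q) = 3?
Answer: -2581202/93 - 289*sqrt(2)/93 ≈ -27759.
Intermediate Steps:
A = 17 (A = -1 + 18 = 17)
p = -27730 (p = 4 - 1*27734 = 4 - 27734 = -27730)
p + (X/(-24 + sqrt(P(E, -2) + 15)))*A = -27730 + (34/(-24 + sqrt(3 + 15)))*17 = -27730 + (34/(-24 + sqrt(18)))*17 = -27730 + (34/(-24 + 3*sqrt(2)))*17 = -27730 + 578/(-24 + 3*sqrt(2))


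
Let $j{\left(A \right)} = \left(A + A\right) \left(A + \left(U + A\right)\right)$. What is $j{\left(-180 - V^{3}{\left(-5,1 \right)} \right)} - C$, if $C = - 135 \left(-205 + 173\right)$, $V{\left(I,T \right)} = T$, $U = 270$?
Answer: $28984$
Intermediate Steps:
$j{\left(A \right)} = 2 A \left(270 + 2 A\right)$ ($j{\left(A \right)} = \left(A + A\right) \left(A + \left(270 + A\right)\right) = 2 A \left(270 + 2 A\right)$)
$C = 4320$ ($C = \left(-135\right) \left(-32\right) = 4320$)
$j{\left(-180 - V^{3}{\left(-5,1 \right)} \right)} - C = 4 \left(-180 - 1^{3}\right) \left(135 - 181\right) - 4320 = 4 \left(-180 - 1\right) \left(135 - 181\right) - 4320 = 4 \left(-181\right) \left(135 - 181\right) - 4320 = 4 \left(-181\right) \left(-46\right) - 4320 = 33304 - 4320 = 28984$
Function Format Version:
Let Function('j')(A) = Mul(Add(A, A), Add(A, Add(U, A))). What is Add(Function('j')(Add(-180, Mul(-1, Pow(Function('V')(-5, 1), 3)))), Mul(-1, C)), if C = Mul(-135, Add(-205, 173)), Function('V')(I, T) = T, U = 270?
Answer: 28984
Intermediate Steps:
Function('j')(A) = Mul(2, A, Add(270, Mul(2, A))) (Function('j')(A) = Mul(Add(A, A), Add(A, Add(270, A))) = Mul(Mul(2, A), Add(270, Mul(2, A))) = Mul(2, A, Add(270, Mul(2, A))))
C = 4320 (C = Mul(-135, -32) = 4320)
Add(Function('j')(Add(-180, Mul(-1, Pow(Function('V')(-5, 1), 3)))), Mul(-1, C)) = Add(Mul(4, Add(-180, Mul(-1, Pow(1, 3))), Add(135, Add(-180, Mul(-1, Pow(1, 3))))), Mul(-1, 4320)) = Add(Mul(4, Add(-180, Mul(-1, 1)), Add(135, Add(-180, Mul(-1, 1)))), -4320) = Add(Mul(4, Add(-180, -1), Add(135, Add(-180, -1))), -4320) = Add(Mul(4, -181, Add(135, -181)), -4320) = Add(Mul(4, -181, -46), -4320) = Add(33304, -4320) = 28984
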